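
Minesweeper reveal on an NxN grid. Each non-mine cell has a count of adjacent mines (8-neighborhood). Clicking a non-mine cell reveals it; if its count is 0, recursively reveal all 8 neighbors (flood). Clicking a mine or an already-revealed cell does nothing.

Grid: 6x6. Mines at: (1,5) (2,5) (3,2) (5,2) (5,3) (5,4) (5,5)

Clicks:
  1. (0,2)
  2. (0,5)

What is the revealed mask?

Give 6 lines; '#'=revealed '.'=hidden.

Answer: ######
#####.
#####.
##....
##....
##....

Derivation:
Click 1 (0,2) count=0: revealed 21 new [(0,0) (0,1) (0,2) (0,3) (0,4) (1,0) (1,1) (1,2) (1,3) (1,4) (2,0) (2,1) (2,2) (2,3) (2,4) (3,0) (3,1) (4,0) (4,1) (5,0) (5,1)] -> total=21
Click 2 (0,5) count=1: revealed 1 new [(0,5)] -> total=22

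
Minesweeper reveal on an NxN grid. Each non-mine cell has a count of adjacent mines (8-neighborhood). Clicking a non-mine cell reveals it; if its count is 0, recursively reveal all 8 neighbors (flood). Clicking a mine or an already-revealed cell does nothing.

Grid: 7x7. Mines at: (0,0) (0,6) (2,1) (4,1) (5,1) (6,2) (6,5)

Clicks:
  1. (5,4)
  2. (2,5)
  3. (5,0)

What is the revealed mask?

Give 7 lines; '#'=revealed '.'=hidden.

Answer: .#####.
.######
..#####
..#####
..#####
#.#####
.......

Derivation:
Click 1 (5,4) count=1: revealed 1 new [(5,4)] -> total=1
Click 2 (2,5) count=0: revealed 30 new [(0,1) (0,2) (0,3) (0,4) (0,5) (1,1) (1,2) (1,3) (1,4) (1,5) (1,6) (2,2) (2,3) (2,4) (2,5) (2,6) (3,2) (3,3) (3,4) (3,5) (3,6) (4,2) (4,3) (4,4) (4,5) (4,6) (5,2) (5,3) (5,5) (5,6)] -> total=31
Click 3 (5,0) count=2: revealed 1 new [(5,0)] -> total=32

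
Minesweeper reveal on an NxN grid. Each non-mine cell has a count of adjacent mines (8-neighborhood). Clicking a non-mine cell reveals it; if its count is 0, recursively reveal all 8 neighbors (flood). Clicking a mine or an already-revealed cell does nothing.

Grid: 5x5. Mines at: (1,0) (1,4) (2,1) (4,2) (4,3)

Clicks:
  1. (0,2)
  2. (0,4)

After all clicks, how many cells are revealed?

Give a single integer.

Answer: 7

Derivation:
Click 1 (0,2) count=0: revealed 6 new [(0,1) (0,2) (0,3) (1,1) (1,2) (1,3)] -> total=6
Click 2 (0,4) count=1: revealed 1 new [(0,4)] -> total=7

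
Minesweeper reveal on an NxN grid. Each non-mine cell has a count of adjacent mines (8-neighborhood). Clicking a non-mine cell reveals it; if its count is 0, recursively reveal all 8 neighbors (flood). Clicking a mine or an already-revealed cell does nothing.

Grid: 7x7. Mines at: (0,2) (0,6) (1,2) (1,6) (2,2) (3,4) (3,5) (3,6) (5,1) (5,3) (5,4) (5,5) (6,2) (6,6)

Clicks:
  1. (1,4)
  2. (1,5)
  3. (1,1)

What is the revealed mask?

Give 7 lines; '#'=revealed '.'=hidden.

Answer: ...###.
.#.###.
...###.
.......
.......
.......
.......

Derivation:
Click 1 (1,4) count=0: revealed 9 new [(0,3) (0,4) (0,5) (1,3) (1,4) (1,5) (2,3) (2,4) (2,5)] -> total=9
Click 2 (1,5) count=2: revealed 0 new [(none)] -> total=9
Click 3 (1,1) count=3: revealed 1 new [(1,1)] -> total=10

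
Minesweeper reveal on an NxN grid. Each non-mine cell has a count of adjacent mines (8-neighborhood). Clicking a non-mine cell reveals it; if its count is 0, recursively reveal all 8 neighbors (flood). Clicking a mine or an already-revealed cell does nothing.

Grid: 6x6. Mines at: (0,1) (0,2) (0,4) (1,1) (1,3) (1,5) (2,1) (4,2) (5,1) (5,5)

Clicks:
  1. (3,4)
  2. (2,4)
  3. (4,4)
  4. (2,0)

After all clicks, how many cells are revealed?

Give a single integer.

Click 1 (3,4) count=0: revealed 9 new [(2,3) (2,4) (2,5) (3,3) (3,4) (3,5) (4,3) (4,4) (4,5)] -> total=9
Click 2 (2,4) count=2: revealed 0 new [(none)] -> total=9
Click 3 (4,4) count=1: revealed 0 new [(none)] -> total=9
Click 4 (2,0) count=2: revealed 1 new [(2,0)] -> total=10

Answer: 10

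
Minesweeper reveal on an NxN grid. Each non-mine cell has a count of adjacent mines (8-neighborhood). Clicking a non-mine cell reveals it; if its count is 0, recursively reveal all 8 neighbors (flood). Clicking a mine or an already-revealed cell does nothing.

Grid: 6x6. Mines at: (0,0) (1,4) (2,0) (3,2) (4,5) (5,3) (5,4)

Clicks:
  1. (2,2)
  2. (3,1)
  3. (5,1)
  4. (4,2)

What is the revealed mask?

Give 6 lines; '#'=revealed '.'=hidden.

Click 1 (2,2) count=1: revealed 1 new [(2,2)] -> total=1
Click 2 (3,1) count=2: revealed 1 new [(3,1)] -> total=2
Click 3 (5,1) count=0: revealed 7 new [(3,0) (4,0) (4,1) (4,2) (5,0) (5,1) (5,2)] -> total=9
Click 4 (4,2) count=2: revealed 0 new [(none)] -> total=9

Answer: ......
......
..#...
##....
###...
###...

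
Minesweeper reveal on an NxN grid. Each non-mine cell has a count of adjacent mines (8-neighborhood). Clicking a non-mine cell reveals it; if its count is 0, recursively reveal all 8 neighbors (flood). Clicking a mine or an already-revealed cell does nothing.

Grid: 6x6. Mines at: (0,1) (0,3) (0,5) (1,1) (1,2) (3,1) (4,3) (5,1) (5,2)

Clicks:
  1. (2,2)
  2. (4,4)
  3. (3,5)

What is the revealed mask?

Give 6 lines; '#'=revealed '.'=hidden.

Answer: ......
...###
..####
...###
....##
....##

Derivation:
Click 1 (2,2) count=3: revealed 1 new [(2,2)] -> total=1
Click 2 (4,4) count=1: revealed 1 new [(4,4)] -> total=2
Click 3 (3,5) count=0: revealed 12 new [(1,3) (1,4) (1,5) (2,3) (2,4) (2,5) (3,3) (3,4) (3,5) (4,5) (5,4) (5,5)] -> total=14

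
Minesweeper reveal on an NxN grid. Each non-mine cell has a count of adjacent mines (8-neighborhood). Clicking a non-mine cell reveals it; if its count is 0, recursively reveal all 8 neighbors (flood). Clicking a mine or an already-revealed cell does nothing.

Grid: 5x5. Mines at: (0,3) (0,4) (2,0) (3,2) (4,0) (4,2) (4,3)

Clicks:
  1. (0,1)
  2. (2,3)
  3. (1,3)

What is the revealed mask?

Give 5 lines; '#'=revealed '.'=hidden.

Answer: ###..
####.
...#.
.....
.....

Derivation:
Click 1 (0,1) count=0: revealed 6 new [(0,0) (0,1) (0,2) (1,0) (1,1) (1,2)] -> total=6
Click 2 (2,3) count=1: revealed 1 new [(2,3)] -> total=7
Click 3 (1,3) count=2: revealed 1 new [(1,3)] -> total=8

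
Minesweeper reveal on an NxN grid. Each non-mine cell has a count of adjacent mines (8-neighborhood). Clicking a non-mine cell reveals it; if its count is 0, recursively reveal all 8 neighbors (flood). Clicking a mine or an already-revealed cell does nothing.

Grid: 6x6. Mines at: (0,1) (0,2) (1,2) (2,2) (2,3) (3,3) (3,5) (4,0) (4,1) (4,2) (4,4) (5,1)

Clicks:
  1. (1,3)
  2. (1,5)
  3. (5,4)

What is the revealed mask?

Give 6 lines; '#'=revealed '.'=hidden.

Click 1 (1,3) count=4: revealed 1 new [(1,3)] -> total=1
Click 2 (1,5) count=0: revealed 7 new [(0,3) (0,4) (0,5) (1,4) (1,5) (2,4) (2,5)] -> total=8
Click 3 (5,4) count=1: revealed 1 new [(5,4)] -> total=9

Answer: ...###
...###
....##
......
......
....#.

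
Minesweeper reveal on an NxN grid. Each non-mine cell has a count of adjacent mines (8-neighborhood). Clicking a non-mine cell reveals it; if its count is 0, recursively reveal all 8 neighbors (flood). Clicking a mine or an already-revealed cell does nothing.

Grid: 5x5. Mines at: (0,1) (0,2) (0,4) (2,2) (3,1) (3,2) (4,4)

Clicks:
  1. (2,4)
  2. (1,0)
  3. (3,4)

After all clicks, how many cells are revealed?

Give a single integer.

Answer: 7

Derivation:
Click 1 (2,4) count=0: revealed 6 new [(1,3) (1,4) (2,3) (2,4) (3,3) (3,4)] -> total=6
Click 2 (1,0) count=1: revealed 1 new [(1,0)] -> total=7
Click 3 (3,4) count=1: revealed 0 new [(none)] -> total=7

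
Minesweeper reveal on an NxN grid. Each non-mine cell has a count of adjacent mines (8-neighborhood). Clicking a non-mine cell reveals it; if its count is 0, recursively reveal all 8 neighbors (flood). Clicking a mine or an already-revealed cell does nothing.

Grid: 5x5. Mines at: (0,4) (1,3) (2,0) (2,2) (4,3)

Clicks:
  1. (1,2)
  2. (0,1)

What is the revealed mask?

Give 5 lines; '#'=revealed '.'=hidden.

Answer: ###..
###..
.....
.....
.....

Derivation:
Click 1 (1,2) count=2: revealed 1 new [(1,2)] -> total=1
Click 2 (0,1) count=0: revealed 5 new [(0,0) (0,1) (0,2) (1,0) (1,1)] -> total=6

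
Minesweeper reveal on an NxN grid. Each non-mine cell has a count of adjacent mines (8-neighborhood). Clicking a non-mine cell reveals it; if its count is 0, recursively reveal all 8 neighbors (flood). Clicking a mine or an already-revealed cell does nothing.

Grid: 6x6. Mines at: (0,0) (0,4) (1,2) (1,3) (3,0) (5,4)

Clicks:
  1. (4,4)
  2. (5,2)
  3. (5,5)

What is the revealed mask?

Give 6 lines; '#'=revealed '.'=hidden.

Answer: ......
....##
.#####
.#####
######
####.#

Derivation:
Click 1 (4,4) count=1: revealed 1 new [(4,4)] -> total=1
Click 2 (5,2) count=0: revealed 21 new [(1,4) (1,5) (2,1) (2,2) (2,3) (2,4) (2,5) (3,1) (3,2) (3,3) (3,4) (3,5) (4,0) (4,1) (4,2) (4,3) (4,5) (5,0) (5,1) (5,2) (5,3)] -> total=22
Click 3 (5,5) count=1: revealed 1 new [(5,5)] -> total=23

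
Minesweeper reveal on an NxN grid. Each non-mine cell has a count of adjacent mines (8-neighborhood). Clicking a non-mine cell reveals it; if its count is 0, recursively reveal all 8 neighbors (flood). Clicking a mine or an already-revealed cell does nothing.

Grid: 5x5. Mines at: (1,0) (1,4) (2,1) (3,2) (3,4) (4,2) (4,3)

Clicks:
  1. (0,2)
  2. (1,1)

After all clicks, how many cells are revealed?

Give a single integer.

Answer: 6

Derivation:
Click 1 (0,2) count=0: revealed 6 new [(0,1) (0,2) (0,3) (1,1) (1,2) (1,3)] -> total=6
Click 2 (1,1) count=2: revealed 0 new [(none)] -> total=6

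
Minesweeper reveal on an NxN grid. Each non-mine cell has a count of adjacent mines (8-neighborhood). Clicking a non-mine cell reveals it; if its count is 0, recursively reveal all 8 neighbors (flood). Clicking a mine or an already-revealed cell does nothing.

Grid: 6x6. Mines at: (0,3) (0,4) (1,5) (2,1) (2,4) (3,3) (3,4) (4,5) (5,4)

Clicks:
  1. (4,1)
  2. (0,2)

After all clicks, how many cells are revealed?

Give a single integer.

Answer: 12

Derivation:
Click 1 (4,1) count=0: revealed 11 new [(3,0) (3,1) (3,2) (4,0) (4,1) (4,2) (4,3) (5,0) (5,1) (5,2) (5,3)] -> total=11
Click 2 (0,2) count=1: revealed 1 new [(0,2)] -> total=12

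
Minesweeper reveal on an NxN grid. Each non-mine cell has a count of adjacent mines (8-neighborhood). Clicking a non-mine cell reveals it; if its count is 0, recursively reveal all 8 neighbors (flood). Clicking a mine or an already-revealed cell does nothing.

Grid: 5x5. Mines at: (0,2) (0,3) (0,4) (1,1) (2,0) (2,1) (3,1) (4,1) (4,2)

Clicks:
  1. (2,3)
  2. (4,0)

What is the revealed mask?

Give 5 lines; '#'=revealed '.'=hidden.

Click 1 (2,3) count=0: revealed 11 new [(1,2) (1,3) (1,4) (2,2) (2,3) (2,4) (3,2) (3,3) (3,4) (4,3) (4,4)] -> total=11
Click 2 (4,0) count=2: revealed 1 new [(4,0)] -> total=12

Answer: .....
..###
..###
..###
#..##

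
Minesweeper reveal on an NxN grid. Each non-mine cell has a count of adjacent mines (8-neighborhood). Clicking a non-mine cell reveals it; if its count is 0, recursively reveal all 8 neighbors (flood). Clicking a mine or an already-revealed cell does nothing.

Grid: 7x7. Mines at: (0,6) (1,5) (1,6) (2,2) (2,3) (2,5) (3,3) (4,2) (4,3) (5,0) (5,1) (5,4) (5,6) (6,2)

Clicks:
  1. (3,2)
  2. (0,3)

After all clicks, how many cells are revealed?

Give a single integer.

Click 1 (3,2) count=5: revealed 1 new [(3,2)] -> total=1
Click 2 (0,3) count=0: revealed 16 new [(0,0) (0,1) (0,2) (0,3) (0,4) (1,0) (1,1) (1,2) (1,3) (1,4) (2,0) (2,1) (3,0) (3,1) (4,0) (4,1)] -> total=17

Answer: 17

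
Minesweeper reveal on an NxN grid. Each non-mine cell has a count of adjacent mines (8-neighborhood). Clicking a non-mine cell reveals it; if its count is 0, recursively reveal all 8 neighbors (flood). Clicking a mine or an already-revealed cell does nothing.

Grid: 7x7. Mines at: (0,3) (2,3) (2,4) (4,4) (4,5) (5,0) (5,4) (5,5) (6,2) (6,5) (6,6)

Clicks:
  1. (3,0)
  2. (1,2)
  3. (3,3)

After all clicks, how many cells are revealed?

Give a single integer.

Click 1 (3,0) count=0: revealed 20 new [(0,0) (0,1) (0,2) (1,0) (1,1) (1,2) (2,0) (2,1) (2,2) (3,0) (3,1) (3,2) (3,3) (4,0) (4,1) (4,2) (4,3) (5,1) (5,2) (5,3)] -> total=20
Click 2 (1,2) count=2: revealed 0 new [(none)] -> total=20
Click 3 (3,3) count=3: revealed 0 new [(none)] -> total=20

Answer: 20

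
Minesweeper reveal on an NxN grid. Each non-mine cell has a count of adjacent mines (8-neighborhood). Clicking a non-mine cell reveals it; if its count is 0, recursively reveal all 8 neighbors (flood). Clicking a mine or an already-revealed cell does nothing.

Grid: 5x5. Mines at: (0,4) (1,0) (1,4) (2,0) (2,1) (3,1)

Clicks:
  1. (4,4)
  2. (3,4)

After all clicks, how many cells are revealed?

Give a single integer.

Answer: 9

Derivation:
Click 1 (4,4) count=0: revealed 9 new [(2,2) (2,3) (2,4) (3,2) (3,3) (3,4) (4,2) (4,3) (4,4)] -> total=9
Click 2 (3,4) count=0: revealed 0 new [(none)] -> total=9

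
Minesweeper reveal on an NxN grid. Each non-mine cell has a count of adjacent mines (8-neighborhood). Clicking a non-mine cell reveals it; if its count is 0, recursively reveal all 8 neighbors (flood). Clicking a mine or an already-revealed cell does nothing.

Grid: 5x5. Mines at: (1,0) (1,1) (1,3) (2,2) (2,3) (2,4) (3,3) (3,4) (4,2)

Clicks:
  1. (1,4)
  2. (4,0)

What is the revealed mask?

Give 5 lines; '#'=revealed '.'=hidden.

Click 1 (1,4) count=3: revealed 1 new [(1,4)] -> total=1
Click 2 (4,0) count=0: revealed 6 new [(2,0) (2,1) (3,0) (3,1) (4,0) (4,1)] -> total=7

Answer: .....
....#
##...
##...
##...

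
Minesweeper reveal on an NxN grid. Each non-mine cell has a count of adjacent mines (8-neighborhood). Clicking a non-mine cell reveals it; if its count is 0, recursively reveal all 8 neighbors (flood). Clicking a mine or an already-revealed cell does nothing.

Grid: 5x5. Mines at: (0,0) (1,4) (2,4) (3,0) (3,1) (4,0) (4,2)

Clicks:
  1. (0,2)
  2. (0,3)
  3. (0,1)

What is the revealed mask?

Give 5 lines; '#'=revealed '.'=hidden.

Click 1 (0,2) count=0: revealed 9 new [(0,1) (0,2) (0,3) (1,1) (1,2) (1,3) (2,1) (2,2) (2,3)] -> total=9
Click 2 (0,3) count=1: revealed 0 new [(none)] -> total=9
Click 3 (0,1) count=1: revealed 0 new [(none)] -> total=9

Answer: .###.
.###.
.###.
.....
.....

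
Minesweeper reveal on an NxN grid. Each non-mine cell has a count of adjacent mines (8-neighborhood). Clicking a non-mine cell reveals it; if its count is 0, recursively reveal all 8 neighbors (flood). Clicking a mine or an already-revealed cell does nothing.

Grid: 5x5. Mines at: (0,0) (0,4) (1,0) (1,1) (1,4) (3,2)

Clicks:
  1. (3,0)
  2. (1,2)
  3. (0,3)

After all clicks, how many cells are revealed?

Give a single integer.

Click 1 (3,0) count=0: revealed 6 new [(2,0) (2,1) (3,0) (3,1) (4,0) (4,1)] -> total=6
Click 2 (1,2) count=1: revealed 1 new [(1,2)] -> total=7
Click 3 (0,3) count=2: revealed 1 new [(0,3)] -> total=8

Answer: 8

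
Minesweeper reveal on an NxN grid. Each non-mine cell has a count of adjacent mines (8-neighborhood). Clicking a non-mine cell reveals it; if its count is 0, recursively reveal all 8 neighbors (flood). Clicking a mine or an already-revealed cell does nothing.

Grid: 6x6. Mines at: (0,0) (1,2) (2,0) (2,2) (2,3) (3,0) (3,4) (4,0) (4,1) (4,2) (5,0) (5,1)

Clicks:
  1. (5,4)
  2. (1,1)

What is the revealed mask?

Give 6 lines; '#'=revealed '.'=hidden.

Answer: ......
.#....
......
......
...###
...###

Derivation:
Click 1 (5,4) count=0: revealed 6 new [(4,3) (4,4) (4,5) (5,3) (5,4) (5,5)] -> total=6
Click 2 (1,1) count=4: revealed 1 new [(1,1)] -> total=7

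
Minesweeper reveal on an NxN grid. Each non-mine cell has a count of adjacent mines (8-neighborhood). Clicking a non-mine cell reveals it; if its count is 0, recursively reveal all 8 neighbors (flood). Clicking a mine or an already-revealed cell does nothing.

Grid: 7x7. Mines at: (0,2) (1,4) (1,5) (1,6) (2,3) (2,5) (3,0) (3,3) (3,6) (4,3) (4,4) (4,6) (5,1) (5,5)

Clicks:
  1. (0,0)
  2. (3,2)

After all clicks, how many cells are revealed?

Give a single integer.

Click 1 (0,0) count=0: revealed 6 new [(0,0) (0,1) (1,0) (1,1) (2,0) (2,1)] -> total=6
Click 2 (3,2) count=3: revealed 1 new [(3,2)] -> total=7

Answer: 7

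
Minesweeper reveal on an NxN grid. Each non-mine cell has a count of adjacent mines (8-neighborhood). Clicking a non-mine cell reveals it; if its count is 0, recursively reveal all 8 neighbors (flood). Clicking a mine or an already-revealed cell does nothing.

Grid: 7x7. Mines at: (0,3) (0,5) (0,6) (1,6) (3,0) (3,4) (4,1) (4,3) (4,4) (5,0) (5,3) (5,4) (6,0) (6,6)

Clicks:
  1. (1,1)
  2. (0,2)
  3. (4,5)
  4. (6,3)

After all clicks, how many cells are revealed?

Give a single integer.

Answer: 16

Derivation:
Click 1 (1,1) count=0: revealed 14 new [(0,0) (0,1) (0,2) (1,0) (1,1) (1,2) (1,3) (2,0) (2,1) (2,2) (2,3) (3,1) (3,2) (3,3)] -> total=14
Click 2 (0,2) count=1: revealed 0 new [(none)] -> total=14
Click 3 (4,5) count=3: revealed 1 new [(4,5)] -> total=15
Click 4 (6,3) count=2: revealed 1 new [(6,3)] -> total=16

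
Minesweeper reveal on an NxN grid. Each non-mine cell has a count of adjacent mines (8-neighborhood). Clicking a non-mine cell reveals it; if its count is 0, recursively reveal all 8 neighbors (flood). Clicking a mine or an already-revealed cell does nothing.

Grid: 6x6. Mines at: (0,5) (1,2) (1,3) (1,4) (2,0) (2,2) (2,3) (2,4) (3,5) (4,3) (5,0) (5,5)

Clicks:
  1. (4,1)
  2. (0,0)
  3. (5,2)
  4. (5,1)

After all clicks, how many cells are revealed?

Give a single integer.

Click 1 (4,1) count=1: revealed 1 new [(4,1)] -> total=1
Click 2 (0,0) count=0: revealed 4 new [(0,0) (0,1) (1,0) (1,1)] -> total=5
Click 3 (5,2) count=1: revealed 1 new [(5,2)] -> total=6
Click 4 (5,1) count=1: revealed 1 new [(5,1)] -> total=7

Answer: 7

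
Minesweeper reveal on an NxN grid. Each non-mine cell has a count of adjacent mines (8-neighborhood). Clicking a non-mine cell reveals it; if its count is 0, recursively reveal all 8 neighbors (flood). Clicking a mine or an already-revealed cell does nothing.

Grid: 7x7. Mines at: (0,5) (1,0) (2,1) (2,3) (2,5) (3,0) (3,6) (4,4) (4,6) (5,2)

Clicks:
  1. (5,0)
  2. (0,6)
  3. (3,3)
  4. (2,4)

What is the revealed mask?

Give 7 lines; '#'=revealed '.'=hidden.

Click 1 (5,0) count=0: revealed 6 new [(4,0) (4,1) (5,0) (5,1) (6,0) (6,1)] -> total=6
Click 2 (0,6) count=1: revealed 1 new [(0,6)] -> total=7
Click 3 (3,3) count=2: revealed 1 new [(3,3)] -> total=8
Click 4 (2,4) count=2: revealed 1 new [(2,4)] -> total=9

Answer: ......#
.......
....#..
...#...
##.....
##.....
##.....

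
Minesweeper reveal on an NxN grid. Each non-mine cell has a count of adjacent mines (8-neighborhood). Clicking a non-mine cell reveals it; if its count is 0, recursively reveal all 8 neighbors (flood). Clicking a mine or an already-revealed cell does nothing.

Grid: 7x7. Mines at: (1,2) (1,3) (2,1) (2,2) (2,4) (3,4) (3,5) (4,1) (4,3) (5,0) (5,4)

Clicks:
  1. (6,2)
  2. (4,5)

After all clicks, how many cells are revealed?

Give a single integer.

Click 1 (6,2) count=0: revealed 6 new [(5,1) (5,2) (5,3) (6,1) (6,2) (6,3)] -> total=6
Click 2 (4,5) count=3: revealed 1 new [(4,5)] -> total=7

Answer: 7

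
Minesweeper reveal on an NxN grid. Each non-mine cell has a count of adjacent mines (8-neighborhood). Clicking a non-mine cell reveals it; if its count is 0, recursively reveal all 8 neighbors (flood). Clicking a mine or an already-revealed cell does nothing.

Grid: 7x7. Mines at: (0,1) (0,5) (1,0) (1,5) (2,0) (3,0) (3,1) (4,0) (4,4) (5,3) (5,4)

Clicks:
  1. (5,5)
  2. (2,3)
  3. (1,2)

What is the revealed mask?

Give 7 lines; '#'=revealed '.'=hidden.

Answer: ..###..
..###..
..###..
..###..
.......
.....#.
.......

Derivation:
Click 1 (5,5) count=2: revealed 1 new [(5,5)] -> total=1
Click 2 (2,3) count=0: revealed 12 new [(0,2) (0,3) (0,4) (1,2) (1,3) (1,4) (2,2) (2,3) (2,4) (3,2) (3,3) (3,4)] -> total=13
Click 3 (1,2) count=1: revealed 0 new [(none)] -> total=13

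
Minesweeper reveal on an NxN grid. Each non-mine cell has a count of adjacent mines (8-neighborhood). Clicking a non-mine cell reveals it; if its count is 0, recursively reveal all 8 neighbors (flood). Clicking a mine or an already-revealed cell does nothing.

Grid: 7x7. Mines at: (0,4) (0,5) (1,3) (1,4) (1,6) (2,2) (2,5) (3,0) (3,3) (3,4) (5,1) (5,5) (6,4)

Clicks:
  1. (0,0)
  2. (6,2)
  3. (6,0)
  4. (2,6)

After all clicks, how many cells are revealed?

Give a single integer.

Answer: 11

Derivation:
Click 1 (0,0) count=0: revealed 8 new [(0,0) (0,1) (0,2) (1,0) (1,1) (1,2) (2,0) (2,1)] -> total=8
Click 2 (6,2) count=1: revealed 1 new [(6,2)] -> total=9
Click 3 (6,0) count=1: revealed 1 new [(6,0)] -> total=10
Click 4 (2,6) count=2: revealed 1 new [(2,6)] -> total=11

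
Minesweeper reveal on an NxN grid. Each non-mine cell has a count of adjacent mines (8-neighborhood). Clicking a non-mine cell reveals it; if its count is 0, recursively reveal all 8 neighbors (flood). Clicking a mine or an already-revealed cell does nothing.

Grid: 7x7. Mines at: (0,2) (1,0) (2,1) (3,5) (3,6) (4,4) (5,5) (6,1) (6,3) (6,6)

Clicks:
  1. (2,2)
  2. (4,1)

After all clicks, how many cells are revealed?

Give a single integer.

Click 1 (2,2) count=1: revealed 1 new [(2,2)] -> total=1
Click 2 (4,1) count=0: revealed 12 new [(3,0) (3,1) (3,2) (3,3) (4,0) (4,1) (4,2) (4,3) (5,0) (5,1) (5,2) (5,3)] -> total=13

Answer: 13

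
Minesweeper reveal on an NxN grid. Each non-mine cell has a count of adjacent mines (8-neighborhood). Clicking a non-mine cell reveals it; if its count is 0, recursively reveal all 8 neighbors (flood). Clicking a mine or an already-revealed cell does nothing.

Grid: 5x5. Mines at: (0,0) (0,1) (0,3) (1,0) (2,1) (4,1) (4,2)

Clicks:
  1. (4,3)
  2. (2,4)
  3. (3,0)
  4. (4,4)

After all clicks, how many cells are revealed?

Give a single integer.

Click 1 (4,3) count=1: revealed 1 new [(4,3)] -> total=1
Click 2 (2,4) count=0: revealed 10 new [(1,2) (1,3) (1,4) (2,2) (2,3) (2,4) (3,2) (3,3) (3,4) (4,4)] -> total=11
Click 3 (3,0) count=2: revealed 1 new [(3,0)] -> total=12
Click 4 (4,4) count=0: revealed 0 new [(none)] -> total=12

Answer: 12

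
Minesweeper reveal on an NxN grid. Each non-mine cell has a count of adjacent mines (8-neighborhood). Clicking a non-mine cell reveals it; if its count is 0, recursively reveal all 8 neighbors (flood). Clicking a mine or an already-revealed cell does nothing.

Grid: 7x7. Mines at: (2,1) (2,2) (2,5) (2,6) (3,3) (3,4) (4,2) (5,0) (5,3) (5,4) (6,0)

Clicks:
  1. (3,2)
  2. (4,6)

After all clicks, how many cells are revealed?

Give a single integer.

Answer: 9

Derivation:
Click 1 (3,2) count=4: revealed 1 new [(3,2)] -> total=1
Click 2 (4,6) count=0: revealed 8 new [(3,5) (3,6) (4,5) (4,6) (5,5) (5,6) (6,5) (6,6)] -> total=9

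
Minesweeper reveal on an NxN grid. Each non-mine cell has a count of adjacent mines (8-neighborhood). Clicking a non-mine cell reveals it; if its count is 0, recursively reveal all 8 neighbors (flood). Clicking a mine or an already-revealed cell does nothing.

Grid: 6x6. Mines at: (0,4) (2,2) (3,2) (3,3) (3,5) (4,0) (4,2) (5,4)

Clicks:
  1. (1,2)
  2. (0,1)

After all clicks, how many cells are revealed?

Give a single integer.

Answer: 12

Derivation:
Click 1 (1,2) count=1: revealed 1 new [(1,2)] -> total=1
Click 2 (0,1) count=0: revealed 11 new [(0,0) (0,1) (0,2) (0,3) (1,0) (1,1) (1,3) (2,0) (2,1) (3,0) (3,1)] -> total=12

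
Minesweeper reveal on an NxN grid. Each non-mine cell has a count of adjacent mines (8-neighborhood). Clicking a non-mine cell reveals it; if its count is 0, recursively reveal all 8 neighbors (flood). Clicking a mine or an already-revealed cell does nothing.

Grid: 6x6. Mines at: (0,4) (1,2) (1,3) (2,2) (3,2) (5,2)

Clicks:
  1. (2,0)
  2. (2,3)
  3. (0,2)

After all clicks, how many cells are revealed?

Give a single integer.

Click 1 (2,0) count=0: revealed 12 new [(0,0) (0,1) (1,0) (1,1) (2,0) (2,1) (3,0) (3,1) (4,0) (4,1) (5,0) (5,1)] -> total=12
Click 2 (2,3) count=4: revealed 1 new [(2,3)] -> total=13
Click 3 (0,2) count=2: revealed 1 new [(0,2)] -> total=14

Answer: 14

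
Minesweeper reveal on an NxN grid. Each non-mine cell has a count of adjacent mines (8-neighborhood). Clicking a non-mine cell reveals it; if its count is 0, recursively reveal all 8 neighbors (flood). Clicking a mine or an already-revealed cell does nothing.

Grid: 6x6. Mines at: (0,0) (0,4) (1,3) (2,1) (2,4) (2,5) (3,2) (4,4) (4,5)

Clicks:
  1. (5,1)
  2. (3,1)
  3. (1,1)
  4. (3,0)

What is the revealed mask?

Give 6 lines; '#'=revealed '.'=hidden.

Answer: ......
.#....
......
##....
####..
####..

Derivation:
Click 1 (5,1) count=0: revealed 10 new [(3,0) (3,1) (4,0) (4,1) (4,2) (4,3) (5,0) (5,1) (5,2) (5,3)] -> total=10
Click 2 (3,1) count=2: revealed 0 new [(none)] -> total=10
Click 3 (1,1) count=2: revealed 1 new [(1,1)] -> total=11
Click 4 (3,0) count=1: revealed 0 new [(none)] -> total=11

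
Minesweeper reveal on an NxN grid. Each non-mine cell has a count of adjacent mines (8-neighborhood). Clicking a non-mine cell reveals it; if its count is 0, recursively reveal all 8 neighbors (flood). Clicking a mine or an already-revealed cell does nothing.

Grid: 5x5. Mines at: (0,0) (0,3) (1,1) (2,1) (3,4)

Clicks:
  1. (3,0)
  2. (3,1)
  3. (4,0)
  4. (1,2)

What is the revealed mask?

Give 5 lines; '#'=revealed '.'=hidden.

Click 1 (3,0) count=1: revealed 1 new [(3,0)] -> total=1
Click 2 (3,1) count=1: revealed 1 new [(3,1)] -> total=2
Click 3 (4,0) count=0: revealed 6 new [(3,2) (3,3) (4,0) (4,1) (4,2) (4,3)] -> total=8
Click 4 (1,2) count=3: revealed 1 new [(1,2)] -> total=9

Answer: .....
..#..
.....
####.
####.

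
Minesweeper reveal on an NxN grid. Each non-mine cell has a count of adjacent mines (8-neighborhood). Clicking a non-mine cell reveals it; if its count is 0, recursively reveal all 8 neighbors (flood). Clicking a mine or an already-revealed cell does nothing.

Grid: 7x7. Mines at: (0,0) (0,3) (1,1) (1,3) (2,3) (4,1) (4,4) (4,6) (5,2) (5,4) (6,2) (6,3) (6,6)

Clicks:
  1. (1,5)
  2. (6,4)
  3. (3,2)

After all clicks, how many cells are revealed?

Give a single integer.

Click 1 (1,5) count=0: revealed 12 new [(0,4) (0,5) (0,6) (1,4) (1,5) (1,6) (2,4) (2,5) (2,6) (3,4) (3,5) (3,6)] -> total=12
Click 2 (6,4) count=2: revealed 1 new [(6,4)] -> total=13
Click 3 (3,2) count=2: revealed 1 new [(3,2)] -> total=14

Answer: 14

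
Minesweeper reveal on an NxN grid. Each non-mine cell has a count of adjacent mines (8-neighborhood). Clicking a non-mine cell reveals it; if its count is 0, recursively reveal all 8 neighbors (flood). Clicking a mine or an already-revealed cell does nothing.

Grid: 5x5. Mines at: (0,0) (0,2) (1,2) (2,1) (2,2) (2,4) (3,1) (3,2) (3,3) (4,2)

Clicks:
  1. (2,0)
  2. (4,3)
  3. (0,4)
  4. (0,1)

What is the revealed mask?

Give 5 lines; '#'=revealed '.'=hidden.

Answer: .#.##
...##
#....
.....
...#.

Derivation:
Click 1 (2,0) count=2: revealed 1 new [(2,0)] -> total=1
Click 2 (4,3) count=3: revealed 1 new [(4,3)] -> total=2
Click 3 (0,4) count=0: revealed 4 new [(0,3) (0,4) (1,3) (1,4)] -> total=6
Click 4 (0,1) count=3: revealed 1 new [(0,1)] -> total=7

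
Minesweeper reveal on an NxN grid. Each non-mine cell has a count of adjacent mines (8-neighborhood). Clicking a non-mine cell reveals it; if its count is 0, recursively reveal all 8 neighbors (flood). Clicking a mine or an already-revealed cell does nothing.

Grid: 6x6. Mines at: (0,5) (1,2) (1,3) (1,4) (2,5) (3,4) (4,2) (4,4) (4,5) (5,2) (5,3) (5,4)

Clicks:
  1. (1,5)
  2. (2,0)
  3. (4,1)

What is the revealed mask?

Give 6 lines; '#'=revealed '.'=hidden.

Answer: ##....
##...#
##....
##....
##....
##....

Derivation:
Click 1 (1,5) count=3: revealed 1 new [(1,5)] -> total=1
Click 2 (2,0) count=0: revealed 12 new [(0,0) (0,1) (1,0) (1,1) (2,0) (2,1) (3,0) (3,1) (4,0) (4,1) (5,0) (5,1)] -> total=13
Click 3 (4,1) count=2: revealed 0 new [(none)] -> total=13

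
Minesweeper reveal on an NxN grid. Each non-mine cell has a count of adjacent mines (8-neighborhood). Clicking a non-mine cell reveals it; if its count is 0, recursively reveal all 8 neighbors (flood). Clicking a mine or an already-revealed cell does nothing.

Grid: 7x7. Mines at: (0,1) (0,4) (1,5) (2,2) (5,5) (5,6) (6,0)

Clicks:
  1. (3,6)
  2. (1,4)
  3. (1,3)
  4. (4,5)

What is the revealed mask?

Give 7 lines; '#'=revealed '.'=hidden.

Answer: .......
##.##..
##.####
#######
#######
#####..
.####..

Derivation:
Click 1 (3,6) count=0: revealed 31 new [(1,0) (1,1) (2,0) (2,1) (2,3) (2,4) (2,5) (2,6) (3,0) (3,1) (3,2) (3,3) (3,4) (3,5) (3,6) (4,0) (4,1) (4,2) (4,3) (4,4) (4,5) (4,6) (5,0) (5,1) (5,2) (5,3) (5,4) (6,1) (6,2) (6,3) (6,4)] -> total=31
Click 2 (1,4) count=2: revealed 1 new [(1,4)] -> total=32
Click 3 (1,3) count=2: revealed 1 new [(1,3)] -> total=33
Click 4 (4,5) count=2: revealed 0 new [(none)] -> total=33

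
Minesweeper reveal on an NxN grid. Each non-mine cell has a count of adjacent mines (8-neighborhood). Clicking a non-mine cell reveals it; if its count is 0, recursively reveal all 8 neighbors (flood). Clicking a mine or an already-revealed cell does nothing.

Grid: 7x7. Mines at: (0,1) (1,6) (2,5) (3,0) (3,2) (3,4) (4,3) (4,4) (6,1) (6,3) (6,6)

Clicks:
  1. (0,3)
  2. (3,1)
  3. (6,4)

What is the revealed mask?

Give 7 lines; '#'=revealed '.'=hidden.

Click 1 (0,3) count=0: revealed 11 new [(0,2) (0,3) (0,4) (0,5) (1,2) (1,3) (1,4) (1,5) (2,2) (2,3) (2,4)] -> total=11
Click 2 (3,1) count=2: revealed 1 new [(3,1)] -> total=12
Click 3 (6,4) count=1: revealed 1 new [(6,4)] -> total=13

Answer: ..####.
..####.
..###..
.#.....
.......
.......
....#..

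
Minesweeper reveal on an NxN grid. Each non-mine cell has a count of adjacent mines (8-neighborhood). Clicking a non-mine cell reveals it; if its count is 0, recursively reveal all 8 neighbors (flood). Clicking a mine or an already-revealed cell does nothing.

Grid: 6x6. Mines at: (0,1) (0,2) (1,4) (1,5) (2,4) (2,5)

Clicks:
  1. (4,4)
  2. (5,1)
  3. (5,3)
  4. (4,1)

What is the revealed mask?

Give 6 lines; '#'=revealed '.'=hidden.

Click 1 (4,4) count=0: revealed 26 new [(1,0) (1,1) (1,2) (1,3) (2,0) (2,1) (2,2) (2,3) (3,0) (3,1) (3,2) (3,3) (3,4) (3,5) (4,0) (4,1) (4,2) (4,3) (4,4) (4,5) (5,0) (5,1) (5,2) (5,3) (5,4) (5,5)] -> total=26
Click 2 (5,1) count=0: revealed 0 new [(none)] -> total=26
Click 3 (5,3) count=0: revealed 0 new [(none)] -> total=26
Click 4 (4,1) count=0: revealed 0 new [(none)] -> total=26

Answer: ......
####..
####..
######
######
######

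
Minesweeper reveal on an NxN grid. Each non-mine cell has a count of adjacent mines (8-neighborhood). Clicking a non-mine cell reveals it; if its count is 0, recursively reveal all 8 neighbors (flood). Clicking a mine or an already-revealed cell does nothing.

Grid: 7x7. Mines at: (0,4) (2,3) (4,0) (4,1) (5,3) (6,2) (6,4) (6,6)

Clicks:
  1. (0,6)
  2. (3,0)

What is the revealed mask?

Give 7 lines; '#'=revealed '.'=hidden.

Answer: .....##
....###
....###
#...###
....###
....###
.......

Derivation:
Click 1 (0,6) count=0: revealed 17 new [(0,5) (0,6) (1,4) (1,5) (1,6) (2,4) (2,5) (2,6) (3,4) (3,5) (3,6) (4,4) (4,5) (4,6) (5,4) (5,5) (5,6)] -> total=17
Click 2 (3,0) count=2: revealed 1 new [(3,0)] -> total=18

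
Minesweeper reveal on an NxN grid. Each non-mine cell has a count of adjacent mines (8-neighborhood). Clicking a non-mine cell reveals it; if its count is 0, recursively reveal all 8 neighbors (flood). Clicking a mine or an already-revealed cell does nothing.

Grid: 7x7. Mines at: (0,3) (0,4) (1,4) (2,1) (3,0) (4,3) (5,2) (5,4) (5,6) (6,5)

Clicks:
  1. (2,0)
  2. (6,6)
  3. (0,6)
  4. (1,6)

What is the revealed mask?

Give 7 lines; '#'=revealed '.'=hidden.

Answer: .....##
.....##
#...###
....###
....###
.......
......#

Derivation:
Click 1 (2,0) count=2: revealed 1 new [(2,0)] -> total=1
Click 2 (6,6) count=2: revealed 1 new [(6,6)] -> total=2
Click 3 (0,6) count=0: revealed 13 new [(0,5) (0,6) (1,5) (1,6) (2,4) (2,5) (2,6) (3,4) (3,5) (3,6) (4,4) (4,5) (4,6)] -> total=15
Click 4 (1,6) count=0: revealed 0 new [(none)] -> total=15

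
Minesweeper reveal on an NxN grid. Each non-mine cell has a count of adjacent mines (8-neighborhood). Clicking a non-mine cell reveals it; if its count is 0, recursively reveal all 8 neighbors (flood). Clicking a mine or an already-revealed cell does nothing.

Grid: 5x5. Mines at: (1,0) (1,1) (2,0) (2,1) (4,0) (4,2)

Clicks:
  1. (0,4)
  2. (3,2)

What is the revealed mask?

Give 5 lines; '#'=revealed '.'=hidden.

Click 1 (0,4) count=0: revealed 14 new [(0,2) (0,3) (0,4) (1,2) (1,3) (1,4) (2,2) (2,3) (2,4) (3,2) (3,3) (3,4) (4,3) (4,4)] -> total=14
Click 2 (3,2) count=2: revealed 0 new [(none)] -> total=14

Answer: ..###
..###
..###
..###
...##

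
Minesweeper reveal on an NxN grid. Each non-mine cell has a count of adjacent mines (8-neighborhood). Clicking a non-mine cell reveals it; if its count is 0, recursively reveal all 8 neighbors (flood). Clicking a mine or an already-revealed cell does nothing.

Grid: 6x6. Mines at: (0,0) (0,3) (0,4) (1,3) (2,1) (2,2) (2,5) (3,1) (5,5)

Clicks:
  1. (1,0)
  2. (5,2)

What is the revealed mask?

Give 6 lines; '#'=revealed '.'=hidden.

Click 1 (1,0) count=2: revealed 1 new [(1,0)] -> total=1
Click 2 (5,2) count=0: revealed 13 new [(3,2) (3,3) (3,4) (4,0) (4,1) (4,2) (4,3) (4,4) (5,0) (5,1) (5,2) (5,3) (5,4)] -> total=14

Answer: ......
#.....
......
..###.
#####.
#####.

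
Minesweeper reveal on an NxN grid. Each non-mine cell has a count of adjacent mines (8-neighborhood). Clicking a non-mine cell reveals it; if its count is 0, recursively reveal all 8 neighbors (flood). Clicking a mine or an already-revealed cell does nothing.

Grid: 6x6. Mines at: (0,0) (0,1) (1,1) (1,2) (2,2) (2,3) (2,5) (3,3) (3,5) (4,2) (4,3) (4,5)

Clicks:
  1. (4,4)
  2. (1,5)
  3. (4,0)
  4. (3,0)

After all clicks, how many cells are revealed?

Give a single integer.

Click 1 (4,4) count=4: revealed 1 new [(4,4)] -> total=1
Click 2 (1,5) count=1: revealed 1 new [(1,5)] -> total=2
Click 3 (4,0) count=0: revealed 8 new [(2,0) (2,1) (3,0) (3,1) (4,0) (4,1) (5,0) (5,1)] -> total=10
Click 4 (3,0) count=0: revealed 0 new [(none)] -> total=10

Answer: 10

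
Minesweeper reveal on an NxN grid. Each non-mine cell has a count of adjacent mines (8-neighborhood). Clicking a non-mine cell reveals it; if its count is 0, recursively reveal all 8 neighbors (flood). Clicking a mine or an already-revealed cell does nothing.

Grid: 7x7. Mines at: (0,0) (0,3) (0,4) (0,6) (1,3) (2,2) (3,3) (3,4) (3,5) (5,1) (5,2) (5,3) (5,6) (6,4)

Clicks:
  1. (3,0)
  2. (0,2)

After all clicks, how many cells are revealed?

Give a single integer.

Click 1 (3,0) count=0: revealed 8 new [(1,0) (1,1) (2,0) (2,1) (3,0) (3,1) (4,0) (4,1)] -> total=8
Click 2 (0,2) count=2: revealed 1 new [(0,2)] -> total=9

Answer: 9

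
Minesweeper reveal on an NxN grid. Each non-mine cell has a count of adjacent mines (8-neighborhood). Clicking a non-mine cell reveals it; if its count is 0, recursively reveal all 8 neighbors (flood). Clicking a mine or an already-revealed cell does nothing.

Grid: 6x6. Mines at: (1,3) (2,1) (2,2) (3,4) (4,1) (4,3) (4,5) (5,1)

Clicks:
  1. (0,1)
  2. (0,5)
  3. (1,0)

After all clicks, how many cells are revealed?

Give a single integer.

Click 1 (0,1) count=0: revealed 6 new [(0,0) (0,1) (0,2) (1,0) (1,1) (1,2)] -> total=6
Click 2 (0,5) count=0: revealed 6 new [(0,4) (0,5) (1,4) (1,5) (2,4) (2,5)] -> total=12
Click 3 (1,0) count=1: revealed 0 new [(none)] -> total=12

Answer: 12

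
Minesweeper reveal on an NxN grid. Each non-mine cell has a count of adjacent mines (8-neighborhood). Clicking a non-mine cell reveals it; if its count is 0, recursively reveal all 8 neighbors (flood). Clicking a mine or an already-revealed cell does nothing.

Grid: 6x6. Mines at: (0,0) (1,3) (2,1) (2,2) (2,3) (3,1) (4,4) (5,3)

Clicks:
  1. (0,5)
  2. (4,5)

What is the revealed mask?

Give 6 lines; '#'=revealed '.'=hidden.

Answer: ....##
....##
....##
....##
.....#
......

Derivation:
Click 1 (0,5) count=0: revealed 8 new [(0,4) (0,5) (1,4) (1,5) (2,4) (2,5) (3,4) (3,5)] -> total=8
Click 2 (4,5) count=1: revealed 1 new [(4,5)] -> total=9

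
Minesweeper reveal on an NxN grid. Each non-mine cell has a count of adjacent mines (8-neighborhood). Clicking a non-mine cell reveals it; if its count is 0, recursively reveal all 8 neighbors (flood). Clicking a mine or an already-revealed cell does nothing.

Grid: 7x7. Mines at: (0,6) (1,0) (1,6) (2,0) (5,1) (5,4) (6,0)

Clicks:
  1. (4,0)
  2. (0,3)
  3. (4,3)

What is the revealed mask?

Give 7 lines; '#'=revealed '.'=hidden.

Answer: .#####.
.#####.
.######
.######
#######
.....##
.....##

Derivation:
Click 1 (4,0) count=1: revealed 1 new [(4,0)] -> total=1
Click 2 (0,3) count=0: revealed 32 new [(0,1) (0,2) (0,3) (0,4) (0,5) (1,1) (1,2) (1,3) (1,4) (1,5) (2,1) (2,2) (2,3) (2,4) (2,5) (2,6) (3,1) (3,2) (3,3) (3,4) (3,5) (3,6) (4,1) (4,2) (4,3) (4,4) (4,5) (4,6) (5,5) (5,6) (6,5) (6,6)] -> total=33
Click 3 (4,3) count=1: revealed 0 new [(none)] -> total=33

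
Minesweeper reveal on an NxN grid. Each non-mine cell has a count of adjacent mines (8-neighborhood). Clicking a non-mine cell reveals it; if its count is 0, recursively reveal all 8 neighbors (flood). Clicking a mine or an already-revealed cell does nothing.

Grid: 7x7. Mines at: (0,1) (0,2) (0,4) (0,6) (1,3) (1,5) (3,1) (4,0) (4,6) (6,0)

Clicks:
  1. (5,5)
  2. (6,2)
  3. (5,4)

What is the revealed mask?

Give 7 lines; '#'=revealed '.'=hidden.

Answer: .......
.......
..####.
..####.
.#####.
.######
.######

Derivation:
Click 1 (5,5) count=1: revealed 1 new [(5,5)] -> total=1
Click 2 (6,2) count=0: revealed 24 new [(2,2) (2,3) (2,4) (2,5) (3,2) (3,3) (3,4) (3,5) (4,1) (4,2) (4,3) (4,4) (4,5) (5,1) (5,2) (5,3) (5,4) (5,6) (6,1) (6,2) (6,3) (6,4) (6,5) (6,6)] -> total=25
Click 3 (5,4) count=0: revealed 0 new [(none)] -> total=25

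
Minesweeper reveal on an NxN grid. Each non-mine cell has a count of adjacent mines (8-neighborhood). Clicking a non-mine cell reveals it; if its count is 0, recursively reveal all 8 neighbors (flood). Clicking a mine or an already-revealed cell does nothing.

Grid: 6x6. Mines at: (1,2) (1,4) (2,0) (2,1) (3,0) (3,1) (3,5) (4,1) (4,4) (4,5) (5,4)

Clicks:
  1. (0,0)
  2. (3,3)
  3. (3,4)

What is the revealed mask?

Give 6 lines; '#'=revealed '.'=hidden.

Click 1 (0,0) count=0: revealed 4 new [(0,0) (0,1) (1,0) (1,1)] -> total=4
Click 2 (3,3) count=1: revealed 1 new [(3,3)] -> total=5
Click 3 (3,4) count=3: revealed 1 new [(3,4)] -> total=6

Answer: ##....
##....
......
...##.
......
......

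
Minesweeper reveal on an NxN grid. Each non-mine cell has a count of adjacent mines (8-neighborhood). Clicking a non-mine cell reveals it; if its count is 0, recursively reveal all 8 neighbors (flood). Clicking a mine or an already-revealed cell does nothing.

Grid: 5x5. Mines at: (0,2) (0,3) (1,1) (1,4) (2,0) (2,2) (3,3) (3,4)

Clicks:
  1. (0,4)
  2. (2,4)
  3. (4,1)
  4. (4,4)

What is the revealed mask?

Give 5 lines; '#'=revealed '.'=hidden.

Answer: ....#
.....
....#
###..
###.#

Derivation:
Click 1 (0,4) count=2: revealed 1 new [(0,4)] -> total=1
Click 2 (2,4) count=3: revealed 1 new [(2,4)] -> total=2
Click 3 (4,1) count=0: revealed 6 new [(3,0) (3,1) (3,2) (4,0) (4,1) (4,2)] -> total=8
Click 4 (4,4) count=2: revealed 1 new [(4,4)] -> total=9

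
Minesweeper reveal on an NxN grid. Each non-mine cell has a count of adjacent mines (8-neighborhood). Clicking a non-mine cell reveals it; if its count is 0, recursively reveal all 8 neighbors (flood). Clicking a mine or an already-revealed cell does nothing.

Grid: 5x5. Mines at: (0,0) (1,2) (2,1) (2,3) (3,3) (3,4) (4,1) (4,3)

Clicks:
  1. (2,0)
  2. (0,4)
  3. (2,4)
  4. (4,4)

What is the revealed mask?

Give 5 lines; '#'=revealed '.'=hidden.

Click 1 (2,0) count=1: revealed 1 new [(2,0)] -> total=1
Click 2 (0,4) count=0: revealed 4 new [(0,3) (0,4) (1,3) (1,4)] -> total=5
Click 3 (2,4) count=3: revealed 1 new [(2,4)] -> total=6
Click 4 (4,4) count=3: revealed 1 new [(4,4)] -> total=7

Answer: ...##
...##
#...#
.....
....#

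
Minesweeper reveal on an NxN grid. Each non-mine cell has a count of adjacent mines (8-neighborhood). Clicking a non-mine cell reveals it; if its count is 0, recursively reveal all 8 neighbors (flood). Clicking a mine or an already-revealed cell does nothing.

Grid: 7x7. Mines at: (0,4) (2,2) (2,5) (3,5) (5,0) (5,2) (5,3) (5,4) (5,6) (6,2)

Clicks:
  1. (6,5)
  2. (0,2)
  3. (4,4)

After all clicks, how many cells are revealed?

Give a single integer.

Click 1 (6,5) count=2: revealed 1 new [(6,5)] -> total=1
Click 2 (0,2) count=0: revealed 14 new [(0,0) (0,1) (0,2) (0,3) (1,0) (1,1) (1,2) (1,3) (2,0) (2,1) (3,0) (3,1) (4,0) (4,1)] -> total=15
Click 3 (4,4) count=3: revealed 1 new [(4,4)] -> total=16

Answer: 16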